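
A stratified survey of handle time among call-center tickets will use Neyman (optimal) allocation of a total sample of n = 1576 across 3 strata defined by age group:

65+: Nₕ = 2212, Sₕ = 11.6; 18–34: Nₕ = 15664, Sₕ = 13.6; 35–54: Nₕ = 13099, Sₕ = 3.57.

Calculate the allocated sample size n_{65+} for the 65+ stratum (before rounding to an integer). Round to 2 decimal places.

141.67

Neyman allocation: nₕ = n·NₕSₕ / Σⱼ NⱼSⱼ.
Σ NⱼSⱼ = 2212·11.6 + 15664·13.6 + 13099·3.57 = 285453.03.
n_{65+} = 1576·2212·11.6 / 285453.03 = 141.67.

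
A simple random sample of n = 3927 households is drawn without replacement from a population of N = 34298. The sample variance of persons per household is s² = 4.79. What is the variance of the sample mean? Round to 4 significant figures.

0.001080

Under SRS without replacement, Var(ȳ) = (1 − f)·s²/n with f = n/N = 3927/34298 = 0.11449647.
Var(ȳ) = (1 − 0.11449647)·4.79/3927 = 0.88550353·0.0012197606 = 0.0010801023.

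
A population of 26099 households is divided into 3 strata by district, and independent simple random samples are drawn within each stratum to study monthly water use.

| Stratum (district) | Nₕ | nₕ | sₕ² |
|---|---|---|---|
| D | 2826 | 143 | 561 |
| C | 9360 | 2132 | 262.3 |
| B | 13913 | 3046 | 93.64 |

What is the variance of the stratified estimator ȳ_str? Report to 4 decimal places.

0.0627

Var(ȳ_str) = Σₕ Wₕ²(1 − fₕ)sₕ²/nₕ with Wₕ = Nₕ/N, N = 26099.
D: Wₕ = 0.10828001; term = 0.10828001²·(1 − 0.05060156)·561/143 = 0.043668866.
C: Wₕ = 0.35863443; term = 0.35863443²·(1 − 0.22777778)·262.3/2132 = 0.01221961.
B: Wₕ = 0.53308556; term = 0.53308556²·(1 − 0.21893193)·93.64/3046 = 0.0068236104.
Sum = 0.062712086.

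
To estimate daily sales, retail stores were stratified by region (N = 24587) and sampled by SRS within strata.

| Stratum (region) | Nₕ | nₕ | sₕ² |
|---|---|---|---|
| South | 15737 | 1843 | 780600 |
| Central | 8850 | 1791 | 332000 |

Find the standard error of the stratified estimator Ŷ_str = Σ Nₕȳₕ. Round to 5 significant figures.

322780

Var(Ŷ_str) = Σₕ Nₕ²(1 − fₕ)sₕ²/nₕ.
South: 15737²·(1 − 1843/15737)·780600/1843 = 9.2608841 × 10^10.
Central: 8850²·(1 − 1791/8850)·332000/1791 = 1.1580544 × 10^10.
Sum = 1.0418939 × 10^11.
SE = √(1.0418939 × 10^11) = 322780.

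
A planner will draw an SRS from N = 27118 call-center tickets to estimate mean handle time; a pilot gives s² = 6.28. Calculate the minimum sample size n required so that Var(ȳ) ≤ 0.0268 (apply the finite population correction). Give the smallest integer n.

Without fpc, n₀ = s²/D = 6.28/0.0268 = 234.3284.
With fpc, (1 − n/N)·s²/n ≤ D requires n ≥ n₀/(1 + n₀/N) = 234.3284/(1 + 234.3284/27118) = 232.3209.
Rounding up, n = 233.

233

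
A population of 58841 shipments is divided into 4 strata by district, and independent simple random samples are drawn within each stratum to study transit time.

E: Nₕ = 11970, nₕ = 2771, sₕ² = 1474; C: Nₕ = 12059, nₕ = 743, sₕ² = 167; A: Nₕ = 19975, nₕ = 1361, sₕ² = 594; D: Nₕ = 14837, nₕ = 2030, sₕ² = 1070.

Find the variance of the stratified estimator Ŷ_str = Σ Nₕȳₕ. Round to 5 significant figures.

Var(Ŷ_str) = Σₕ Nₕ²(1 − fₕ)sₕ²/nₕ.
E: 11970²·(1 − 2771/11970)·1474/2771 = 5.8572765 × 10^7.
C: 12059²·(1 − 743/12059)·167/743 = 3.0671279 × 10^7.
A: 19975²·(1 − 1361/19975)·594/1361 = 1.622762 × 10^8.
D: 14837²·(1 − 2030/14837)·1070/2030 = 1.0015699 × 10^8.
Sum = 3.5167723 × 10^8.

3.5168 × 10^8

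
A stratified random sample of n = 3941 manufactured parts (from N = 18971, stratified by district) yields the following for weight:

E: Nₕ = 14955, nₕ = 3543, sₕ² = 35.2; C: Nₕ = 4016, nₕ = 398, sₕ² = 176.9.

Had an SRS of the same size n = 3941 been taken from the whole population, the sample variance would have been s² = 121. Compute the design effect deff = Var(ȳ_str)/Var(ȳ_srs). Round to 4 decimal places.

Var(ȳ_str) = Σ Wₕ²(1−fₕ)sₕ²/nₕ with Wₕ = Nₕ/18971:
  E: (14955/18971)²·(1−3543/14955)·35.2/3543 = 0.0047112836
  C: (4016/18971)²·(1−398/4016)·176.9/398 = 0.017944302
  → Var(ȳ_str) = 0.022655586.
Var(ȳ_srs) = (1 − 3941/18971)·121/3941 = 0.024324711.
deff = 0.022655586 / 0.024324711 = 0.9314.

0.9314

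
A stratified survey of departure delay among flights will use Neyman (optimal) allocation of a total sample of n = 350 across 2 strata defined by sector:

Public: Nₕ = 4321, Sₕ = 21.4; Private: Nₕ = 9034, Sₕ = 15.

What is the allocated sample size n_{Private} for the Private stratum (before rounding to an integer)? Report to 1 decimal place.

208.0

Neyman allocation: nₕ = n·NₕSₕ / Σⱼ NⱼSⱼ.
Σ NⱼSⱼ = 4321·21.4 + 9034·15 = 227979.4.
n_{Private} = 350·9034·15 / 227979.4 = 208.0.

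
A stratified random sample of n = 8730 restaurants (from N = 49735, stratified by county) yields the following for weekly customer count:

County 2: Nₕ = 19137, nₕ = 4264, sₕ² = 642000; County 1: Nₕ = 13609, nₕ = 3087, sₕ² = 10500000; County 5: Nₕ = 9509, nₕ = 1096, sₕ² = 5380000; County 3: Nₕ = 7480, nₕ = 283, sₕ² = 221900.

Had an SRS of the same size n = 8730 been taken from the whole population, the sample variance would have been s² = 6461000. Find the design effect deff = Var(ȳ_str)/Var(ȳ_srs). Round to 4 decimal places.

0.6392

Var(ȳ_str) = Σ Wₕ²(1−fₕ)sₕ²/nₕ with Wₕ = Nₕ/49735:
  County 2: (19137/49735)²·(1−4264/19137)·642000/4264 = 17.324712
  County 1: (13609/49735)²·(1−3087/13609)·10500000/3087 = 196.90327
  County 5: (9509/49735)²·(1−1096/9509)·5380000/1096 = 158.75712
  County 3: (7480/49735)²·(1−283/7480)·221900/283 = 17.064742
  → Var(ȳ_str) = 390.04984.
Var(ȳ_srs) = (1 − 8730/49735)·6461000/8730 = 610.18312.
deff = 390.04984 / 610.18312 = 0.6392.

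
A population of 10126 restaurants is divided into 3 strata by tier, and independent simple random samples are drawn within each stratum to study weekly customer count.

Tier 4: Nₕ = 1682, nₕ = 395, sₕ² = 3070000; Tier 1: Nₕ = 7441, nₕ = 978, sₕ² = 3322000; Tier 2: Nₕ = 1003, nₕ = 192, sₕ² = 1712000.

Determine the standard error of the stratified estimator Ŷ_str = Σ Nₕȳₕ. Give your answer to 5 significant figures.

432930

Var(Ŷ_str) = Σₕ Nₕ²(1 − fₕ)sₕ²/nₕ.
Tier 4: 1682²·(1 − 395/1682)·3070000/395 = 1.6824641 × 10^10.
Tier 1: 7441²·(1 − 978/7441)·3322000/978 = 1.6335267 × 10^11.
Tier 2: 1003²·(1 − 192/1003)·1712000/192 = 7.2531109 × 10^9.
Sum = 1.8743042 × 10^11.
SE = √(1.8743042 × 10^11) = 432930.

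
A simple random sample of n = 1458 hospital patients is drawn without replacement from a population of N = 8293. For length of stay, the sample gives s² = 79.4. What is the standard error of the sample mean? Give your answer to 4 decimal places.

Under SRS without replacement, Var(ȳ) = (1 − f)·s²/n with f = n/N = 1458/8293 = 0.17581092.
Var(ȳ) = (1 − 0.17581092)·79.4/1458 = 0.82418908·0.054458162 = 0.044883822.
SE(ȳ) = √(0.044883822) = 0.2119.

0.2119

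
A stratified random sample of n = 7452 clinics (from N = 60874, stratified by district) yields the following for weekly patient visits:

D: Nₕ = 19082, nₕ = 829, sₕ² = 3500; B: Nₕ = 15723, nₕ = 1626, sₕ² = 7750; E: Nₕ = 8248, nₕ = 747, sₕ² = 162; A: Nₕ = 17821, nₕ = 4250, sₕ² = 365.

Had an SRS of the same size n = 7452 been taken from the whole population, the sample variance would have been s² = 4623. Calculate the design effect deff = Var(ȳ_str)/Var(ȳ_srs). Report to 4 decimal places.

Var(ȳ_str) = Σ Wₕ²(1−fₕ)sₕ²/nₕ with Wₕ = Nₕ/60874:
  D: (19082/60874)²·(1−829/19082)·3500/829 = 0.39683318
  B: (15723/60874)²·(1−1626/15723)·7750/1626 = 0.28508843
  E: (8248/60874)²·(1−747/8248)·162/747 = 0.0036207501
  A: (17821/60874)²·(1−4250/17821)·365/4250 = 0.0056051105
  → Var(ȳ_str) = 0.69114747.
Var(ȳ_srs) = (1 − 7452/60874)·4623/7452 = 0.54442662.
deff = 0.69114747 / 0.54442662 = 1.2695.

1.2695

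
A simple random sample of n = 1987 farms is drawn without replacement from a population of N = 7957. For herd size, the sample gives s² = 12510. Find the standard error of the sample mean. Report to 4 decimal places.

Under SRS without replacement, Var(ȳ) = (1 − f)·s²/n with f = n/N = 1987/7957 = 0.24971723.
Var(ȳ) = (1 − 0.24971723)·12510/1987 = 0.75028277·6.2959235 = 4.7237229.
SE(ȳ) = √(4.7237229) = 2.1734.

2.1734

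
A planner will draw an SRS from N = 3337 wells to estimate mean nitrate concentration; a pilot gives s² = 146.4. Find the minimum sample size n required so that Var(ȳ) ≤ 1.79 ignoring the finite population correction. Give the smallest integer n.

82

Without fpc, n₀ = s²/D = 146.4/1.79 = 81.7877.
Rounding up, n = 82.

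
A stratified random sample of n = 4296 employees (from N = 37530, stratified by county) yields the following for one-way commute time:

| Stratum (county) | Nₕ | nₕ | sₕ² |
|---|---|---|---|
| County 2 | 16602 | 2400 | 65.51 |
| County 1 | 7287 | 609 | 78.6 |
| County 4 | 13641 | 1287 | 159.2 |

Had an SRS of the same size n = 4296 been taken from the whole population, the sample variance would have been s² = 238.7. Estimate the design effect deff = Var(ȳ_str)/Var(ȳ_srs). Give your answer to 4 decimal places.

Var(ȳ_str) = Σ Wₕ²(1−fₕ)sₕ²/nₕ with Wₕ = Nₕ/37530:
  County 2: (16602/37530)²·(1−2400/16602)·65.51/2400 = 0.0045692945
  County 1: (7287/37530)²·(1−609/7287)·78.6/609 = 0.0044590599
  County 4: (13641/37530)²·(1−1287/13641)·159.2/1287 = 0.014799982
  → Var(ȳ_str) = 0.023828336.
Var(ȳ_srs) = (1 − 4296/37530)·238.7/4296 = 0.04920307.
deff = 0.023828336 / 0.04920307 = 0.4843.

0.4843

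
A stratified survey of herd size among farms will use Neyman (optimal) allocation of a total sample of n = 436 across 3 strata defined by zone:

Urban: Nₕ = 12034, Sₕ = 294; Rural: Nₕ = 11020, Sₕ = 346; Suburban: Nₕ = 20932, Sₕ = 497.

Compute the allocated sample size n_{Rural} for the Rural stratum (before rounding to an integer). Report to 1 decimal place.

93.6

Neyman allocation: nₕ = n·NₕSₕ / Σⱼ NⱼSⱼ.
Σ NⱼSⱼ = 12034·294 + 11020·346 + 20932·497 = 1.775412 × 10^7.
n_{Rural} = 436·11020·346 / (1.775412 × 10^7) = 93.6.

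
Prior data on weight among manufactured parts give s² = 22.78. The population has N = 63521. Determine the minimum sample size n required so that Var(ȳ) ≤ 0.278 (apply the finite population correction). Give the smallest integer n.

Without fpc, n₀ = s²/D = 22.78/0.278 = 81.9424.
With fpc, (1 − n/N)·s²/n ≤ D requires n ≥ n₀/(1 + n₀/N) = 81.9424/(1 + 81.9424/63521) = 81.8368.
Rounding up, n = 82.

82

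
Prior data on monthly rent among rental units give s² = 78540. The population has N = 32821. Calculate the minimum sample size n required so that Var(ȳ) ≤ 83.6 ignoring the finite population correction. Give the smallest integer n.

Without fpc, n₀ = s²/D = 78540/83.6 = 939.4737.
Rounding up, n = 940.

940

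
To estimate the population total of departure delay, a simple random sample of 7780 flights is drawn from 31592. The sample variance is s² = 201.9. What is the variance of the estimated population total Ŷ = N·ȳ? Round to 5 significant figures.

1.9522 × 10^7

Var(Ŷ) = N²·Var(ȳ) = N²·(1 − n/N)·s²/n.
f = 7780/31592 = 0.24626488; Var(ȳ) = 0.75373512·201.9/7780 = 0.019560298.
Var(Ŷ) = 31592² · 0.019560298 = 1.9522243 × 10^7.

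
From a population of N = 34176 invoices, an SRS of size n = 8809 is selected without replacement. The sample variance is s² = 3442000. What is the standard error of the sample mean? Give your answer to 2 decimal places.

Under SRS without replacement, Var(ȳ) = (1 − f)·s²/n with f = n/N = 8809/34176 = 0.25775398.
Var(ȳ) = (1 − 0.25775398)·3442000/8809 = 0.74224602·390.73675 = 290.0228.
SE(ȳ) = √(290.0228) = 17.03.

17.03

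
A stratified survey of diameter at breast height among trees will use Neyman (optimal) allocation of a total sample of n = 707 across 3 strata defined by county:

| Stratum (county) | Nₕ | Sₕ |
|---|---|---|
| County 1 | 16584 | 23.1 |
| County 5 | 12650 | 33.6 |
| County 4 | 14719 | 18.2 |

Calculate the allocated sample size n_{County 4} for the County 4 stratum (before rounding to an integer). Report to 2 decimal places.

176.02

Neyman allocation: nₕ = n·NₕSₕ / Σⱼ NⱼSⱼ.
Σ NⱼSⱼ = 16584·23.1 + 12650·33.6 + 14719·18.2 = 1.0760162 × 10^6.
n_{County 4} = 707·14719·18.2 / (1.0760162 × 10^6) = 176.02.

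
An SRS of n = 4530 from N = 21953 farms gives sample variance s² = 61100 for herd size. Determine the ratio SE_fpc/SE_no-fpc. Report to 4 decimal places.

0.8909

f = n/N = 4530/21953 = 0.20634993.
SE_no-fpc = √(s²/n) = 3.672582; SE_fpc = √((1−f)s²/n) = 3.2717946.
Ratio = √(1−f) = 0.89087040.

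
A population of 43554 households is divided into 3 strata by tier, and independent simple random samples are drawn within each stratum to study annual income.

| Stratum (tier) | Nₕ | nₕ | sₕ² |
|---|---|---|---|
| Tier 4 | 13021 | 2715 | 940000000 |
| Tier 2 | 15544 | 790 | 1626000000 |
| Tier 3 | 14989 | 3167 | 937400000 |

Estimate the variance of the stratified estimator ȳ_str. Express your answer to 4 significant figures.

301000

Var(ȳ_str) = Σₕ Wₕ²(1 − fₕ)sₕ²/nₕ with Wₕ = Nₕ/N, N = 43554.
Tier 4: Wₕ = 0.29896221; term = 0.29896221²·(1 − 0.20850933)·940000000/2715 = 24492.685.
Tier 2: Wₕ = 0.35689030; term = 0.35689030²·(1 − 0.05082347)·1626000000/790 = 248834.12.
Tier 3: Wₕ = 0.34414750; term = 0.34414750²·(1 − 0.21128828)·937400000/3167 = 27649.317.
Sum = 300976.12.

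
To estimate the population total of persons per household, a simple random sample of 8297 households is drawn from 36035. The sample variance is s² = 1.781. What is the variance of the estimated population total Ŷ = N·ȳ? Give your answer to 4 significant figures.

Var(Ŷ) = N²·Var(ȳ) = N²·(1 − n/N)·s²/n.
f = 8297/36035 = 0.23024837; Var(ȳ) = 0.76975163·1.781/8297 = 1.6523173 × 10^-4.
Var(Ŷ) = 36035² · (1.6523173 × 10^-4) = 214556.91.

214600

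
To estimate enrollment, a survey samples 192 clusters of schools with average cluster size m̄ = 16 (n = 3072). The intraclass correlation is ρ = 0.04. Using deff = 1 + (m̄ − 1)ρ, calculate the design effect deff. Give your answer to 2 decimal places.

deff = 1 + (16 − 1)·0.04 = 1 + 0.6 = 1.6.

1.60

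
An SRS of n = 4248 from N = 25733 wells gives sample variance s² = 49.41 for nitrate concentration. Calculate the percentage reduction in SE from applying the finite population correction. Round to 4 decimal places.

8.6260

f = n/N = 4248/25733 = 0.16507986.
SE_no-fpc = √(s²/n) = 0.10784876; SE_fpc = √((1−f)s²/n) = 0.098545692.
Ratio = √(1−f) = 0.91373965. Reduction = 100·(1 − 0.91373965) = 8.6260%.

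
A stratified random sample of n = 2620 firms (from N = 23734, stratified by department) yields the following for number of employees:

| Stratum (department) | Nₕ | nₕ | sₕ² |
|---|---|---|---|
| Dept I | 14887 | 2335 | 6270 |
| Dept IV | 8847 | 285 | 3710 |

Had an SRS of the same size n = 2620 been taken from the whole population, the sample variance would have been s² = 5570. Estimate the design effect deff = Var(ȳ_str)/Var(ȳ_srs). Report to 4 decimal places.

Var(ȳ_str) = Σ Wₕ²(1−fₕ)sₕ²/nₕ with Wₕ = Nₕ/23734:
  Dept I: (14887/23734)²·(1−2335/14887)·6270/2335 = 0.89075629
  Dept IV: (8847/23734)²·(1−285/8847)·3710/285 = 1.7504851
  → Var(ȳ_str) = 2.6412414.
Var(ȳ_srs) = (1 − 2620/23734)·5570/2620 = 1.8912698.
deff = 2.6412414 / 1.8912698 = 1.3965.

1.3965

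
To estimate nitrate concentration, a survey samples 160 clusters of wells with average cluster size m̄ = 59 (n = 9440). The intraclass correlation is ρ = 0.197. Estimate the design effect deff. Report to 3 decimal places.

deff = 1 + (59 − 1)·0.197 = 1 + 11.426 = 12.426.

12.426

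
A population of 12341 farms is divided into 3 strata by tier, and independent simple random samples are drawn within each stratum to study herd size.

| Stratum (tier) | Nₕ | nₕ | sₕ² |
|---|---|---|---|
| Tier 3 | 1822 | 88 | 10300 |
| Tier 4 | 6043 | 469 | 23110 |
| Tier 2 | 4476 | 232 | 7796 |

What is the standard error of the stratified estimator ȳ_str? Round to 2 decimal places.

Var(ȳ_str) = Σₕ Wₕ²(1 − fₕ)sₕ²/nₕ with Wₕ = Nₕ/N, N = 12341.
Tier 3: Wₕ = 0.14763795; term = 0.14763795²·(1 − 0.04829857)·10300/88 = 2.4280147.
Tier 4: Wₕ = 0.48966858; term = 0.48966858²·(1 − 0.07761046)·23110/469 = 10.897979.
Tier 2: Wₕ = 0.36269346; term = 0.36269346²·(1 − 0.05183199)·7796/232 = 4.1912985.
Sum = 17.517292.
SE = √(17.517292) = 4.19.

4.19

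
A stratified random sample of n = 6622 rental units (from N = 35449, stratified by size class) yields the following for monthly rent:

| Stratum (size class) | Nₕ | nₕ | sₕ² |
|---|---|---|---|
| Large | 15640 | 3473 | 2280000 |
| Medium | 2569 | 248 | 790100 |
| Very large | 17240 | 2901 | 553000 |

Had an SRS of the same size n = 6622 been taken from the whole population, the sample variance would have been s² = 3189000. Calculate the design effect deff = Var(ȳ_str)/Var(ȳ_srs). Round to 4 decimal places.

Var(ȳ_str) = Σ Wₕ²(1−fₕ)sₕ²/nₕ with Wₕ = Nₕ/35449:
  Large: (15640/35449)²·(1−3473/15640)·2280000/3473 = 99.412809
  Medium: (2569/35449)²·(1−248/2569)·790100/248 = 15.116862
  Very large: (17240/35449)²·(1−2901/17240)·553000/2901 = 37.499506
  → Var(ȳ_str) = 152.02918.
Var(ȳ_srs) = (1 − 6622/35449)·3189000/6622 = 391.61634.
deff = 152.02918 / 391.61634 = 0.3882.

0.3882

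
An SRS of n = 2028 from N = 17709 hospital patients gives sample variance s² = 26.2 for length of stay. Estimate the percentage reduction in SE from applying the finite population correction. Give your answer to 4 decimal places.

5.8999

f = n/N = 2028/17709 = 0.11451804.
SE_no-fpc = √(s²/n) = 0.11366236; SE_fpc = √((1−f)s²/n) = 0.10695634.
Ratio = √(1−f) = 0.94100051. Reduction = 100·(1 − 0.94100051) = 5.8999%.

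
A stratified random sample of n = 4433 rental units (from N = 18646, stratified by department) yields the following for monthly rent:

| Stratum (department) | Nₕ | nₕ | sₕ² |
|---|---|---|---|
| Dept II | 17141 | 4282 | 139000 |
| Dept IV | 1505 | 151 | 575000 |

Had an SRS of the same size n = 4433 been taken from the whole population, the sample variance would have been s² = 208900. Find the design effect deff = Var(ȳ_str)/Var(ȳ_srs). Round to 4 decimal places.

1.1943

Var(ȳ_str) = Σ Wₕ²(1−fₕ)sₕ²/nₕ with Wₕ = Nₕ/18646:
  Dept II: (17141/18646)²·(1−4282/17141)·139000/4282 = 20.579752
  Dept IV: (1505/18646)²·(1−151/1505)·575000/151 = 22.318998
  → Var(ȳ_str) = 42.89875.
Var(ȳ_srs) = (1 − 4433/18646)·208900/4433 = 35.920369.
deff = 42.89875 / 35.920369 = 1.1943.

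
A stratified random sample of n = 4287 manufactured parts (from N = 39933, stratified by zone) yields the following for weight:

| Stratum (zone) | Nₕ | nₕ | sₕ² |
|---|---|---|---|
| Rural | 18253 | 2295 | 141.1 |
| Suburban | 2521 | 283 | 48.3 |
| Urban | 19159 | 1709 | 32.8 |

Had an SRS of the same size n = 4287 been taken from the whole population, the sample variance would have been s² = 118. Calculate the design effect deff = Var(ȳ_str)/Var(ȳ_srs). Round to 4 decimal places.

0.6454

Var(ȳ_str) = Σ Wₕ²(1−fₕ)sₕ²/nₕ with Wₕ = Nₕ/39933:
  Rural: (18253/39933)²·(1−2295/18253)·141.1/2295 = 0.011230347
  Suburban: (2521/39933)²·(1−283/2521)·48.3/283 = 6.0385094 × 10^-4
  Urban: (19159/39933)²·(1−1709/19159)·32.8/1709 = 0.004023798
  → Var(ȳ_str) = 0.015857996.
Var(ȳ_srs) = (1 − 4287/39933)·118/4287 = 0.024570126.
deff = 0.015857996 / 0.024570126 = 0.6454.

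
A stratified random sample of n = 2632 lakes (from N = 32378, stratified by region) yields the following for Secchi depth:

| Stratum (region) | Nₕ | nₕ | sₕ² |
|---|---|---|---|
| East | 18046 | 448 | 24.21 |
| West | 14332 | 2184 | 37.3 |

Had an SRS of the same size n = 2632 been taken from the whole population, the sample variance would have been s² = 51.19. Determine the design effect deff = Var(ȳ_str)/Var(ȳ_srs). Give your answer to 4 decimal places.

1.0749

Var(ȳ_str) = Σ Wₕ²(1−fₕ)sₕ²/nₕ with Wₕ = Nₕ/32378:
  East: (18046/32378)²·(1−448/18046)·24.21/448 = 0.016370465
  West: (14332/32378)²·(1−2184/14332)·37.3/2184 = 0.0028364017
  → Var(ȳ_str) = 0.019206867.
Var(ȳ_srs) = (1 − 2632/32378)·51.19/2632 = 0.017868076.
deff = 0.019206867 / 0.017868076 = 1.0749.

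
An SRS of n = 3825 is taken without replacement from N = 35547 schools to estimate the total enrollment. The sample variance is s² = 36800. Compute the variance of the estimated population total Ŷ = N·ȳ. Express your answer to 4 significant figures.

1.085 × 10^10

Var(Ŷ) = N²·Var(ȳ) = N²·(1 − n/N)·s²/n.
f = 3825/35547 = 0.10760402; Var(ȳ) = 0.89239598·36800/3825 = 8.5856659.
Var(Ŷ) = 35547² · 8.5856659 = 1.0848755 × 10^10.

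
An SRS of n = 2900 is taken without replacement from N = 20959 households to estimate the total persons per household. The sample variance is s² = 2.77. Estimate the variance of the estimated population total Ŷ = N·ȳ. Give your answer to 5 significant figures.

Var(Ŷ) = N²·Var(ȳ) = N²·(1 − n/N)·s²/n.
f = 2900/20959 = 0.13836538; Var(ȳ) = 0.86163462·2.77/2900 = 8.2300962 × 10^-4.
Var(Ŷ) = 20959² · (8.2300962 × 10^-4) = 361531.4.

361530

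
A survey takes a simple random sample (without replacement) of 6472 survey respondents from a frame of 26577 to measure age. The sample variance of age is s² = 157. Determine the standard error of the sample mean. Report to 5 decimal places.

0.13547

Under SRS without replacement, Var(ȳ) = (1 − f)·s²/n with f = n/N = 6472/26577 = 0.24351883.
Var(ȳ) = (1 − 0.24351883)·157/6472 = 0.75648117·0.024258344 = 0.01835098.
SE(ȳ) = √(0.01835098) = 0.13547.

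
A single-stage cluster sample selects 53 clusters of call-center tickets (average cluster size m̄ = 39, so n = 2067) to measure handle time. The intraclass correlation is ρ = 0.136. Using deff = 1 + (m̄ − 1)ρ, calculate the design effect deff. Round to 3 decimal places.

deff = 1 + (39 − 1)·0.136 = 1 + 5.168 = 6.168.

6.168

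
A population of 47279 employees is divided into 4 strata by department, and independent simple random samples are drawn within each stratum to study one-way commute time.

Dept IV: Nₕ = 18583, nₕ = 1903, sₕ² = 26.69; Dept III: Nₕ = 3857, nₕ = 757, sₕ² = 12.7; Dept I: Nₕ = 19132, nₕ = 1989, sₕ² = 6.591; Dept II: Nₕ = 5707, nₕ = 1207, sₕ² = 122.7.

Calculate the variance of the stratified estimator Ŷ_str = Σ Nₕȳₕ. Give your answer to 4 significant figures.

Var(Ŷ_str) = Σₕ Nₕ²(1 − fₕ)sₕ²/nₕ.
Dept IV: 18583²·(1 − 1903/18583)·26.69/1903 = 4.3473205 × 10^6.
Dept III: 3857²·(1 − 757/3857)·12.7/757 = 200594.57.
Dept I: 19132²·(1 − 1989/19132)·6.591/1989 = 1.0868353 × 10^6.
Dept II: 5707²·(1 − 1207/5707)·122.7/1207 = 2.6107043 × 10^6.
Sum = 8.2454547 × 10^6.

8.245 × 10^6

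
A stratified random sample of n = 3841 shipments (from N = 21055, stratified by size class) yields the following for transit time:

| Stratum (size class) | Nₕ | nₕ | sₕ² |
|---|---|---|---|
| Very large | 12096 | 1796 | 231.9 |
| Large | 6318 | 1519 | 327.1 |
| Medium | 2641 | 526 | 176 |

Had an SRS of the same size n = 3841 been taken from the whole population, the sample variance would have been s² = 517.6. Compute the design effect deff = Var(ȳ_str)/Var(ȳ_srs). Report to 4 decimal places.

Var(ȳ_str) = Σ Wₕ²(1−fₕ)sₕ²/nₕ with Wₕ = Nₕ/21055:
  Very large: (12096/21055)²·(1−1796/12096)·231.9/1796 = 0.036287991
  Large: (6318/21055)²·(1−1519/6318)·327.1/1519 = 0.014727962
  Medium: (2641/21055)²·(1−526/2641)·176/526 = 0.0042159476
  → Var(ȳ_str) = 0.055231901.
Var(ȳ_srs) = (1 − 3841/21055)·517.6/3841 = 0.11017334.
deff = 0.055231901 / 0.11017334 = 0.5013.

0.5013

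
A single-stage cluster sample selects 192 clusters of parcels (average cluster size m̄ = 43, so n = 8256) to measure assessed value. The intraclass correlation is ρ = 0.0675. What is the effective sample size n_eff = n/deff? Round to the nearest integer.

deff = 1 + (43 − 1)·0.0675 = 1 + 2.835 = 3.835.
n_eff = 8256 / 3.835 = 2153.

2153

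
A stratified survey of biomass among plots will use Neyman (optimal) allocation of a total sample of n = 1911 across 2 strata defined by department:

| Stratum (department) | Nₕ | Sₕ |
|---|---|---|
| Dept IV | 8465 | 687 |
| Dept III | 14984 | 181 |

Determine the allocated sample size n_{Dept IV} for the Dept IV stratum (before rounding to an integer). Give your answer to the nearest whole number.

1303

Neyman allocation: nₕ = n·NₕSₕ / Σⱼ NⱼSⱼ.
Σ NⱼSⱼ = 8465·687 + 14984·181 = 8.527559 × 10^6.
n_{Dept IV} = 1911·8465·687 / (8.527559 × 10^6) = 1303.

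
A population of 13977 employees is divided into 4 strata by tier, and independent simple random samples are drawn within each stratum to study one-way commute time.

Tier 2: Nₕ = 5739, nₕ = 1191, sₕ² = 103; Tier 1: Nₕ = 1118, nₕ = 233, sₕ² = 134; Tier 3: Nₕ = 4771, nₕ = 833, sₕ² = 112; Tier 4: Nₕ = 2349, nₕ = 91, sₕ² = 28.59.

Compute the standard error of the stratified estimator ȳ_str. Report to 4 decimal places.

0.1895

Var(ȳ_str) = Σₕ Wₕ²(1 − fₕ)sₕ²/nₕ with Wₕ = Nₕ/N, N = 13977.
Tier 2: Wₕ = 0.41060313; term = 0.41060313²·(1 − 0.20752744)·103/1191 = 0.011554581.
Tier 1: Wₕ = 0.07998855; term = 0.07998855²·(1 − 0.20840787)·134/233 = 0.0029127688.
Tier 3: Wₕ = 0.34134650; term = 0.34134650²·(1 − 0.17459652)·112/833 = 0.012930944.
Tier 4: Wₕ = 0.16806182; term = 0.16806182²·(1 − 0.03873989)·28.59/91 = 0.0085300541.
Sum = 0.035928348.
SE = √(0.035928348) = 0.1895.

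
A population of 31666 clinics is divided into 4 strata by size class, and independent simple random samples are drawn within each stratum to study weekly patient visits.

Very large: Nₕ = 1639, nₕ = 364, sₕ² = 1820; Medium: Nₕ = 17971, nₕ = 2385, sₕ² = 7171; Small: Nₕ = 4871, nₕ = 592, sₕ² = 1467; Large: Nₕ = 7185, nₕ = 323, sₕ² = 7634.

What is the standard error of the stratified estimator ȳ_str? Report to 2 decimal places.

1.44

Var(ȳ_str) = Σₕ Wₕ²(1 − fₕ)sₕ²/nₕ with Wₕ = Nₕ/N, N = 31666.
Very large: Wₕ = 0.05175898; term = 0.05175898²·(1 − 0.22208664)·1820/364 = 0.01042012.
Medium: Wₕ = 0.56751721; term = 0.56751721²·(1 − 0.13271382)·7171/2385 = 0.83986956.
Small: Wₕ = 0.15382429; term = 0.15382429²·(1 − 0.12153562)·1467/592 = 0.051508916.
Large: Wₕ = 0.22689951; term = 0.22689951²·(1 − 0.04495477)·7634/323 = 1.1620925.
Sum = 2.0638911.
SE = √(2.0638911) = 1.44.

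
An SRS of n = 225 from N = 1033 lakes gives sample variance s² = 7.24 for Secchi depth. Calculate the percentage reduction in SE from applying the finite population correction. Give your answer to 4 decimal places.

f = n/N = 225/1033 = 0.21781220.
SE_no-fpc = √(s²/n) = 0.17938165; SE_fpc = √((1−f)s²/n) = 0.15864761.
Ratio = √(1−f) = 0.88441382. Reduction = 100·(1 − 0.88441382) = 11.5586%.

11.5586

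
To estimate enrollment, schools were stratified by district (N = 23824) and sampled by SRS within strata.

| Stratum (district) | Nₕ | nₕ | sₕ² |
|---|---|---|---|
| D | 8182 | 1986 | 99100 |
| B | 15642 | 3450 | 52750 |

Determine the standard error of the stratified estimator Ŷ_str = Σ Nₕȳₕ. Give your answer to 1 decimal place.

73794.1

Var(Ŷ_str) = Σₕ Nₕ²(1 − fₕ)sₕ²/nₕ.
D: 8182²·(1 − 1986/8182)·99100/1986 = 2.5296783 × 10^9.
B: 15642²·(1 − 3450/15642)·52750/3450 = 2.9158864 × 10^9.
Sum = 5.4455647 × 10^9.
SE = √(5.4455647 × 10^9) = 73794.1.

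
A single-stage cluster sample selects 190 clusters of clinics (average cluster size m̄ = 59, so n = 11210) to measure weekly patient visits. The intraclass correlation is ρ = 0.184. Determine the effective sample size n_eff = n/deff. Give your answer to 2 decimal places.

deff = 1 + (59 − 1)·0.184 = 1 + 10.672 = 11.672.
n_eff = 11210 / 11.672 = 960.42.

960.42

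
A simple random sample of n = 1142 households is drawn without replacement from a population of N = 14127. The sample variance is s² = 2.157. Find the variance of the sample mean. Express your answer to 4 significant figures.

0.001736

Under SRS without replacement, Var(ȳ) = (1 − f)·s²/n with f = n/N = 1142/14127 = 0.08083811.
Var(ȳ) = (1 − 0.08083811)·2.157/1142 = 0.91916189·0.0018887916 = 0.0017361052.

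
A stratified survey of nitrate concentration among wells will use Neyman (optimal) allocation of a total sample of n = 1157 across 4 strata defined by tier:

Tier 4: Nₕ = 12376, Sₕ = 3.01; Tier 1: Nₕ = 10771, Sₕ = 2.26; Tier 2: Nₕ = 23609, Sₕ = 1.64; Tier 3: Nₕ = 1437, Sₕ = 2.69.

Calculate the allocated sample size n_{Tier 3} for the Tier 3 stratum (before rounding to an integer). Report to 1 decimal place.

42.9

Neyman allocation: nₕ = n·NₕSₕ / Σⱼ NⱼSⱼ.
Σ NⱼSⱼ = 12376·3.01 + 10771·2.26 + 23609·1.64 + 1437·2.69 = 104178.51.
n_{Tier 3} = 1157·1437·2.69 / 104178.51 = 42.9.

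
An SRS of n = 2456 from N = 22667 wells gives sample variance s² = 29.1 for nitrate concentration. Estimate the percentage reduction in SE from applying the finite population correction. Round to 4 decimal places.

f = n/N = 2456/22667 = 0.10835135.
SE_no-fpc = √(s²/n) = 0.10885097; SE_fpc = √((1−f)s²/n) = 0.10278487.
Ratio = √(1−f) = 0.94427149. Reduction = 100·(1 − 0.94427149) = 5.5729%.

5.5729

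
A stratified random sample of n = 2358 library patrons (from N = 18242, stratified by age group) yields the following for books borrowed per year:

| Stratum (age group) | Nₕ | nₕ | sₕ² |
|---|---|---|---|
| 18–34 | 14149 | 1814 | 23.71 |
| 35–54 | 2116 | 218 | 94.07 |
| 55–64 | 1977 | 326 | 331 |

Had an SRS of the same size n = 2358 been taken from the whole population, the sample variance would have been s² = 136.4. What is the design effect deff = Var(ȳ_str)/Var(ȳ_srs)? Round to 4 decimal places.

0.4372

Var(ȳ_str) = Σ Wₕ²(1−fₕ)sₕ²/nₕ with Wₕ = Nₕ/18242:
  18–34: (14149/18242)²·(1−1814/14149)·23.71/1814 = 0.0068551075
  35–54: (2116/18242)²·(1−218/2116)·94.07/218 = 0.0052078878
  55–64: (1977/18242)²·(1−326/1977)·331/326 = 0.0099590803
  → Var(ȳ_str) = 0.022022076.
Var(ȳ_srs) = (1 − 2358/18242)·136.4/2358 = 0.050368382.
deff = 0.022022076 / 0.050368382 = 0.4372.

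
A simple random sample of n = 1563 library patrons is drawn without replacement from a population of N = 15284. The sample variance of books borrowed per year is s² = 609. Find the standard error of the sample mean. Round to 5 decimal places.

Under SRS without replacement, Var(ȳ) = (1 − f)·s²/n with f = n/N = 1563/15284 = 0.10226381.
Var(ȳ) = (1 − 0.10226381)·609/1563 = 0.89773619·0.38963532 = 0.34978973.
SE(ȳ) = √(0.34978973) = 0.59143.

0.59143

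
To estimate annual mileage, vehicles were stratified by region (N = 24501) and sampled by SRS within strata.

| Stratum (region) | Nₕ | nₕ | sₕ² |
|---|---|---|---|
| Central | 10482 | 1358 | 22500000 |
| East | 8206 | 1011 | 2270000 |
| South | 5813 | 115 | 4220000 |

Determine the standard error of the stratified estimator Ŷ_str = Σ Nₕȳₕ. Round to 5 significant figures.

Var(Ŷ_str) = Σₕ Nₕ²(1 − fₕ)sₕ²/nₕ.
Central: 10482²·(1 − 1358/10482)·22500000/1358 = 1.5845727 × 10^12.
East: 8206²·(1 − 1011/8206)·2270000/1011 = 1.3256748 × 10^11.
South: 5813²·(1 − 115/5813)·4220000/115 = 1.2154508 × 10^12.
Sum = 2.932591 × 10^12.
SE = √(2.932591 × 10^12) = 1.7125 × 10^6.

1.7125 × 10^6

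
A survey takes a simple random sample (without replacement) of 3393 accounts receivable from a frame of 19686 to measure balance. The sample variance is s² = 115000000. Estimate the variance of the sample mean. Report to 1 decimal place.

28051.6

Under SRS without replacement, Var(ȳ) = (1 − f)·s²/n with f = n/N = 3393/19686 = 0.17235599.
Var(ȳ) = (1 − 0.17235599)·115000000/3393 = 0.82764401·33893.31 = 28051.595.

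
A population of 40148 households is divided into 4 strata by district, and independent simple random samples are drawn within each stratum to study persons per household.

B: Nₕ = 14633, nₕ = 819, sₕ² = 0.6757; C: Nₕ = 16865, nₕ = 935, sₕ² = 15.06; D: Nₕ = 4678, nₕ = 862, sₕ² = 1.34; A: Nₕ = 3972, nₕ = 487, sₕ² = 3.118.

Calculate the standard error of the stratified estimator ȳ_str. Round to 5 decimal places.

Var(ȳ_str) = Σₕ Wₕ²(1 − fₕ)sₕ²/nₕ with Wₕ = Nₕ/N, N = 40148.
B: Wₕ = 0.36447644; term = 0.36447644²·(1 − 0.05596938)·0.6757/819 = 1.0346537 × 10^-4.
C: Wₕ = 0.42007074; term = 0.42007074²·(1 − 0.05544026)·15.06/935 = 0.0026846499.
D: Wₕ = 0.11651888; term = 0.11651888²·(1 − 0.18426678)·1.34/862 = 1.7216239 × 10^-5.
A: Wₕ = 0.09893394; term = 0.09893394²·(1 − 0.12260826)·3.118/487 = 5.4983368 × 10^-5.
Sum = 0.0028603149.
SE = √(0.0028603149) = 0.05348.

0.05348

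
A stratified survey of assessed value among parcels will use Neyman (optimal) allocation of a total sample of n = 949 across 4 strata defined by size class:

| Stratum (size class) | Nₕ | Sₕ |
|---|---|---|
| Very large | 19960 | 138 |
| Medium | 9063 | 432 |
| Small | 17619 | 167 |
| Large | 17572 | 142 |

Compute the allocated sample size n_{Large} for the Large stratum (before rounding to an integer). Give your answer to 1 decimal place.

Neyman allocation: nₕ = n·NₕSₕ / Σⱼ NⱼSⱼ.
Σ NⱼSⱼ = 19960·138 + 9063·432 + 17619·167 + 17572·142 = 1.2107293 × 10^7.
n_{Large} = 949·17572·142 / (1.2107293 × 10^7) = 195.6.

195.6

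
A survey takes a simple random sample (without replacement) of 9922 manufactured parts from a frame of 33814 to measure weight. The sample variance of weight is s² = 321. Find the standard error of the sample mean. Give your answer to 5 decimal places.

0.15119

Under SRS without replacement, Var(ȳ) = (1 − f)·s²/n with f = n/N = 9922/33814 = 0.29342876.
Var(ȳ) = (1 − 0.29342876)·321/9922 = 0.70657124·0.032352348 = 0.022859239.
SE(ȳ) = √(0.022859239) = 0.15119.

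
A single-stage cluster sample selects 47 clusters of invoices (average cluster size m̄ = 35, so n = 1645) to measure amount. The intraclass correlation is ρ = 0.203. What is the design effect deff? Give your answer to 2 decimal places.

deff = 1 + (35 − 1)·0.203 = 1 + 6.902 = 7.902.

7.90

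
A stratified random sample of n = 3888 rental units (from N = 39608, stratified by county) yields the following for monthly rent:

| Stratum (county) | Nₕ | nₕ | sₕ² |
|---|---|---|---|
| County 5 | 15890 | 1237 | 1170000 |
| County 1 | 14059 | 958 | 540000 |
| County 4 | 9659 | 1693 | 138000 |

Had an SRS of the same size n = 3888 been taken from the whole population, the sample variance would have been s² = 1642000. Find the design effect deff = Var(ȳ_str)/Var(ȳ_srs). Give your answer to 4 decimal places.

Var(ȳ_str) = Σ Wₕ²(1−fₕ)sₕ²/nₕ with Wₕ = Nₕ/39608:
  County 5: (15890/39608)²·(1−1237/15890)·1170000/1237 = 140.37856
  County 1: (14059/39608)²·(1−958/14059)·540000/958 = 66.179168
  County 4: (9659/39608)²·(1−1693/9659)·138000/1693 = 3.9978709
  → Var(ȳ_str) = 210.5556.
Var(ȳ_srs) = (1 − 3888/39608)·1642000/3888 = 380.86883.
deff = 210.5556 / 380.86883 = 0.5528.

0.5528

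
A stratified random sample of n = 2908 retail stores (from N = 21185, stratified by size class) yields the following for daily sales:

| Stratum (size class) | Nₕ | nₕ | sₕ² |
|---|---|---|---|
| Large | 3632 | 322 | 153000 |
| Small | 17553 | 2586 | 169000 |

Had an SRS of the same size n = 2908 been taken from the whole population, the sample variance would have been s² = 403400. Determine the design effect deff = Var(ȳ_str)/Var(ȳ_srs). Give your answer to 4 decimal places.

Var(ȳ_str) = Σ Wₕ²(1−fₕ)sₕ²/nₕ with Wₕ = Nₕ/21185:
  Large: (3632/21185)²·(1−322/3632)·153000/322 = 12.727774
  Small: (17553/21185)²·(1−2586/17553)·169000/2586 = 38.254925
  → Var(ȳ_str) = 50.982699.
Var(ȳ_srs) = (1 − 2908/21185)·403400/2908 = 119.679.
deff = 50.982699 / 119.679 = 0.4260.

0.4260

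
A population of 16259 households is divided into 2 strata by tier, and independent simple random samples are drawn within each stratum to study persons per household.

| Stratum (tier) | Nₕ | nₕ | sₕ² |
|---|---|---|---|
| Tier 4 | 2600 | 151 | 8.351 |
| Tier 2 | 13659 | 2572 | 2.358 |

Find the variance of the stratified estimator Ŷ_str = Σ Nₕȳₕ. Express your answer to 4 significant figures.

491000

Var(Ŷ_str) = Σₕ Nₕ²(1 − fₕ)sₕ²/nₕ.
Tier 4: 2600²·(1 − 151/2600)·8.351/151 = 352146.74.
Tier 2: 13659²·(1 − 2572/13659)·2.358/2572 = 138837.18.
Sum = 490983.92.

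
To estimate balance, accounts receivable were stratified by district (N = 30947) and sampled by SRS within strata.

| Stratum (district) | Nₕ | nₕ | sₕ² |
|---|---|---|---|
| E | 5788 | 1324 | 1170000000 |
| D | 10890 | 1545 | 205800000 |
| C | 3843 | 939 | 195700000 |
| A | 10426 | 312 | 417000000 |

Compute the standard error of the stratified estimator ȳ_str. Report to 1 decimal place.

Var(ȳ_str) = Σₕ Wₕ²(1 − fₕ)sₕ²/nₕ with Wₕ = Nₕ/N, N = 30947.
E: Wₕ = 0.18702944; term = 0.18702944²·(1 − 0.22874914)·1170000000/1324 = 23840.397.
D: Wₕ = 0.35189194; term = 0.35189194²·(1 − 0.14187328)·205800000/1545 = 14154.253.
C: Wₕ = 0.12418005; term = 0.12418005²·(1 − 0.24434036)·195700000/939 = 2428.5951.
A: Wₕ = 0.33689857; term = 0.33689857²·(1 − 0.02992519)·417000000/312 = 147158.39.
Sum = 187581.64.
SE = √(187581.64) = 433.1.

433.1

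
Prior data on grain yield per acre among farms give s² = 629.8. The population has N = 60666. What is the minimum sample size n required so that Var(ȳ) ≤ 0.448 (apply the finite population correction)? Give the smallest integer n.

Without fpc, n₀ = s²/D = 629.8/0.448 = 1405.8036.
With fpc, (1 − n/N)·s²/n ≤ D requires n ≥ n₀/(1 + n₀/N) = 1405.8036/(1 + 1405.8036/60666) = 1373.9649.
Rounding up, n = 1374.

1374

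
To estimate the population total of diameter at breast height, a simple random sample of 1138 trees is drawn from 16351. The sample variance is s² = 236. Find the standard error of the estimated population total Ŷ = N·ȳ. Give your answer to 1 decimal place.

7182.3

Var(Ŷ) = N²·Var(ȳ) = N²·(1 − n/N)·s²/n.
f = 1138/16351 = 0.06959819; Var(ȳ) = 0.93040181·236/1138 = 0.192948.
Var(Ŷ) = 16351² · 0.192948 = 5.1585651 × 10^7.
SE(Ŷ) = √(5.1585651 × 10^7) = 7182.3.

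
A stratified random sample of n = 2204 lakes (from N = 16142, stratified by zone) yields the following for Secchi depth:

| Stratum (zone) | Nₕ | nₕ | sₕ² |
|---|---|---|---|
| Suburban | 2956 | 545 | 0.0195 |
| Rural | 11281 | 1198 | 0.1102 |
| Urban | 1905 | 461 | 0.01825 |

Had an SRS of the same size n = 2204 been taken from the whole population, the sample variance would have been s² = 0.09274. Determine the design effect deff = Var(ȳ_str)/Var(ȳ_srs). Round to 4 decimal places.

1.1437

Var(ȳ_str) = Σ Wₕ²(1−fₕ)sₕ²/nₕ with Wₕ = Nₕ/16142:
  Suburban: (2956/16142)²·(1−545/2956)·0.0195/545 = 9.7864473 × 10^-7
  Rural: (11281/16142)²·(1−1198/11281)·0.1102/1198 = 4.0155724 × 10^-5
  Urban: (1905/16142)²·(1−461/1905)·0.01825/461 = 4.1793566 × 10^-7
  → Var(ȳ_str) = 4.1552304 × 10^-5.
Var(ȳ_srs) = (1 − 2204/16142)·0.09274/2204 = 3.6332779 × 10^-5.
deff = (4.1552304 × 10^-5) / (3.6332779 × 10^-5) = 1.1437.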